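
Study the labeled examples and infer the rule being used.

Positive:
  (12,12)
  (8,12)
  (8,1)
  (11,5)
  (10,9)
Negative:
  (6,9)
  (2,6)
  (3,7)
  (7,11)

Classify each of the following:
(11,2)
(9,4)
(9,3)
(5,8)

The common property of the 'Positive' items is: first ≥ 8. No 'Negative' item has it.

Positive, Positive, Positive, Negative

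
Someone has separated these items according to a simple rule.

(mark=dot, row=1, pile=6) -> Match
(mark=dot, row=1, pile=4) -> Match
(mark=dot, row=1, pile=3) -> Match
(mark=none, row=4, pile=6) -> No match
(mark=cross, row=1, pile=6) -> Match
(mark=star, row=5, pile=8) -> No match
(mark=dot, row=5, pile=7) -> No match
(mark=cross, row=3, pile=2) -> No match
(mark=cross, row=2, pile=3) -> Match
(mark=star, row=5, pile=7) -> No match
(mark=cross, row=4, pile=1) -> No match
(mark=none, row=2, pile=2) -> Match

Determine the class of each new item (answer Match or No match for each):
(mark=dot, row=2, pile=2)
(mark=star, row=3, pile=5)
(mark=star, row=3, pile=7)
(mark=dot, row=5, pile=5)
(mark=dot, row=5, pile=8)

'Match' ⟺ row ≤ 2.
(mark=dot, row=2, pile=2) — row = 2, hence Match. (mark=star, row=3, pile=5) — row = 3, hence No match. (mark=star, row=3, pile=7) — row = 3, hence No match. (mark=dot, row=5, pile=5) — row = 5, hence No match. (mark=dot, row=5, pile=8) — row = 5, hence No match.

Match, No match, No match, No match, No match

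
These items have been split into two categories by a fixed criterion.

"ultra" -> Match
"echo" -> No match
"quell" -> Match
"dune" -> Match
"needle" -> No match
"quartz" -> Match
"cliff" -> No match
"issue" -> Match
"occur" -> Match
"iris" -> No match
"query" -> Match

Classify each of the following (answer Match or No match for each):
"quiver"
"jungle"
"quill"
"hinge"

Match, Match, Match, No match

'Match' ⟺ contains 'u'.
"quiver": has 'u', has this property → Match. "jungle": has 'u', has this property → Match. "quill": has 'u', has this property → Match. "hinge": no 'u', fails this test → No match.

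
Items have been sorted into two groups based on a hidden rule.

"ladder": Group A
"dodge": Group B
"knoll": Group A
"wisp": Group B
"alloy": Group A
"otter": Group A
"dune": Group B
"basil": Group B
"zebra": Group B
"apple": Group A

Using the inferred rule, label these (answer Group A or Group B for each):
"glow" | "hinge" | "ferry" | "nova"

Group B, Group B, Group A, Group B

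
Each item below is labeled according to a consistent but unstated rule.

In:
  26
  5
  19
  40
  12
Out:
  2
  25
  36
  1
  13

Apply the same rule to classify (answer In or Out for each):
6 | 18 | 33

The pattern is that an item is 'In' exactly when: ≡ 5 (mod 7).

Out, Out, In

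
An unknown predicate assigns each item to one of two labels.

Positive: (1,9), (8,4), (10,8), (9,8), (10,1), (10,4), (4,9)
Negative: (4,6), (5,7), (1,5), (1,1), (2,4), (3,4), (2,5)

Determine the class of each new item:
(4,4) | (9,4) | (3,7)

Negative, Positive, Negative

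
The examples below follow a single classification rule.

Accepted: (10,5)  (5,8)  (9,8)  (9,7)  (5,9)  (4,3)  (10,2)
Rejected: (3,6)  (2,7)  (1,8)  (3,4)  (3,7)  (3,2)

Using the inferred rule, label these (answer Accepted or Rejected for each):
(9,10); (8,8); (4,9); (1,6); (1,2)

'Accepted' ⟺ first ≥ 4.
(9,10): Accepted (first 9). (8,8): Accepted (first 8). (4,9): Accepted (first 4). (1,6): Rejected (first 1). (1,2): Rejected (first 1).

Accepted, Accepted, Accepted, Rejected, Rejected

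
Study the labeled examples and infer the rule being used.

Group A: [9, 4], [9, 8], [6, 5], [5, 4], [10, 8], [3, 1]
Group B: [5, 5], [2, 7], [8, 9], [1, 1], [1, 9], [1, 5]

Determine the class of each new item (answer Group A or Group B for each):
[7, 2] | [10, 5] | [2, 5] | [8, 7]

Group A, Group A, Group B, Group A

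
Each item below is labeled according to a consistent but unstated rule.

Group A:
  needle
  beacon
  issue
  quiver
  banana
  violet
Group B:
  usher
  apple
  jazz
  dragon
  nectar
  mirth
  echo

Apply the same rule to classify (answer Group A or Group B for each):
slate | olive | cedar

Group B, Group A, Group B

'Group A' ⟺ has ≥ 3 vowels.
slate: Group B (2 vowels).
olive: Group A (3 vowels).
cedar: Group B (2 vowels).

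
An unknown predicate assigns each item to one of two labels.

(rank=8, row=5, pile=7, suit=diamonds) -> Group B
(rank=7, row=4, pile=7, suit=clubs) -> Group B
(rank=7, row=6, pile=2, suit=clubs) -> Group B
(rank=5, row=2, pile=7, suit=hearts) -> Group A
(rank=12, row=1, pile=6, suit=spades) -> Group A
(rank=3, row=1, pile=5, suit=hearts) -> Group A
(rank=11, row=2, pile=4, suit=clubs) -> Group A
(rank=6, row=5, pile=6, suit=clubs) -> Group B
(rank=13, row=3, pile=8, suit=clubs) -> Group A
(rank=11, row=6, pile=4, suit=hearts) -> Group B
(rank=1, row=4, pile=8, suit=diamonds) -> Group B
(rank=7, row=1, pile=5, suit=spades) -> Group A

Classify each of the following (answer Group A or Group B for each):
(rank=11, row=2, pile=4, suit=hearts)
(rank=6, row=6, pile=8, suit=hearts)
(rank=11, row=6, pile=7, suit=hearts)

The simplest hypothesis consistent with all the labels is: row ≤ 3.
(rank=11, row=2, pile=4, suit=hearts): Group A (row = 2). (rank=6, row=6, pile=8, suit=hearts): Group B (row = 6). (rank=11, row=6, pile=7, suit=hearts): Group B (row = 6).

Group A, Group B, Group B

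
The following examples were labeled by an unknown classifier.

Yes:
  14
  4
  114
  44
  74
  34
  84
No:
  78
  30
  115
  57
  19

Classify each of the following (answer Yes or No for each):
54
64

The simplest hypothesis consistent with all the labels is: ends in digit 4.
54: Yes (last digit 4). 64: Yes (last digit 4).

Yes, Yes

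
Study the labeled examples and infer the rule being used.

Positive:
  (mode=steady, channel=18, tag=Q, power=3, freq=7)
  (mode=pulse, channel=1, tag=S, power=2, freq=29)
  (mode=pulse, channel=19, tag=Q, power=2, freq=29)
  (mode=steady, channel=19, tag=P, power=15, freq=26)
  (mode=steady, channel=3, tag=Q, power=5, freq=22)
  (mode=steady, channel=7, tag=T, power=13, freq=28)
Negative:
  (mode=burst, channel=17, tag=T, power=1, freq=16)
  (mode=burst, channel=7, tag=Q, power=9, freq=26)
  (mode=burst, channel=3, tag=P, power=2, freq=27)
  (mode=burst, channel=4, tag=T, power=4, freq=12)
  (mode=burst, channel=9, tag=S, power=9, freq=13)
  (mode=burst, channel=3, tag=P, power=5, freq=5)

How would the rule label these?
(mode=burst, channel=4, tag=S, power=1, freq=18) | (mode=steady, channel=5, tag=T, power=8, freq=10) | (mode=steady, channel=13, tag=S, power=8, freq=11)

Negative, Positive, Positive

The classifier is using: mode is not burst.
(mode=burst, channel=4, tag=S, power=1, freq=18): mode is burst — doesn't match, so Negative.
(mode=steady, channel=5, tag=T, power=8, freq=10): mode is steady — satisfies this, so Positive.
(mode=steady, channel=13, tag=S, power=8, freq=11): mode is steady — satisfies this, so Positive.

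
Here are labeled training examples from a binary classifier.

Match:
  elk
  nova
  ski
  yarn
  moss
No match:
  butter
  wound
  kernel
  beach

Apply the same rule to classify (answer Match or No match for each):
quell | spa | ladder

Rule: length ≤ 4. This holds for each 'Match' example and fails for each 'No match' one.
quell → length 5 → No match. spa → length 3 → Match. ladder → length 6 → No match.

No match, Match, No match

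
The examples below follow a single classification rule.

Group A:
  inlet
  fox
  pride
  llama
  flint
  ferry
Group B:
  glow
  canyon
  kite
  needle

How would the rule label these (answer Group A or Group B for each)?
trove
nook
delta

Looking at the examples, the only property every 'Group A' case has and every 'Group B' case lacks is: odd length.
trove: Group A (length 5).
nook: Group B (length 4).
delta: Group A (length 5).

Group A, Group B, Group A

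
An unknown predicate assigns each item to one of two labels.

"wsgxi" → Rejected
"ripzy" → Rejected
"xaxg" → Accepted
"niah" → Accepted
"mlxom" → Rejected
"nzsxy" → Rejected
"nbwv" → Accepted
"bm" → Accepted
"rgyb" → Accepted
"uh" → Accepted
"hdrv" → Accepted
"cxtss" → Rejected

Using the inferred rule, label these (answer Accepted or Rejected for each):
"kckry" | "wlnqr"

A rule that fits every label: even length — true of each 'Accepted' example, false of each 'Rejected' one.
"kckry": Rejected (length 5). "wlnqr": Rejected (length 5).

Rejected, Rejected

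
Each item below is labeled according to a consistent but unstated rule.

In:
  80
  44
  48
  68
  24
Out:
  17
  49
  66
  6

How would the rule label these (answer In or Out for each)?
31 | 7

The distinguishing property — multiple of 4 — holds for all the 'In' cases and none of the 'Out' cases.
31: Out (31 = 4·7 + 3). 7: Out (7 = 4·1 + 3).

Out, Out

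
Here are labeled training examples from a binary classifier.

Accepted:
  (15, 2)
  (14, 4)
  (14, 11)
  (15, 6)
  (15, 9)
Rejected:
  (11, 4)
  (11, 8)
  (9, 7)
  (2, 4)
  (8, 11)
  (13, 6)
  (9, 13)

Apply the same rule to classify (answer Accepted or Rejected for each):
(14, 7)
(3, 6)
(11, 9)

Accepted, Rejected, Rejected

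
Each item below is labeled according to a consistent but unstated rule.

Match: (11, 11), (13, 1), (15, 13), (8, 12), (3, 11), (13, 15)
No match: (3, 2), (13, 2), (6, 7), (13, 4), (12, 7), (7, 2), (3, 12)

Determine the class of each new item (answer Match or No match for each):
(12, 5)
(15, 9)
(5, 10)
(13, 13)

Rule: sum is even. This holds for each 'Match' example and fails for each 'No match' one.
No match: (12, 5), since 12+5 = 17.
Match: (15, 9), since 15+9 = 24.
No match: (5, 10), since 5+10 = 15.
Match: (13, 13), since 13+13 = 26.

No match, Match, No match, Match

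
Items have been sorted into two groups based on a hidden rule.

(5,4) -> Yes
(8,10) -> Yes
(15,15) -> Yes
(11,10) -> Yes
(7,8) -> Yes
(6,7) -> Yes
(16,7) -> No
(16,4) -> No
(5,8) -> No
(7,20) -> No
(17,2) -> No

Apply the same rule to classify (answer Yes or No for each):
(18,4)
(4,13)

No, No

The common property of the 'Yes' items is: |first − second| ≤ 2. No 'No' item has it.
(18,4) — |18−4| = 14, hence No. (4,13) — |4−13| = 9, hence No.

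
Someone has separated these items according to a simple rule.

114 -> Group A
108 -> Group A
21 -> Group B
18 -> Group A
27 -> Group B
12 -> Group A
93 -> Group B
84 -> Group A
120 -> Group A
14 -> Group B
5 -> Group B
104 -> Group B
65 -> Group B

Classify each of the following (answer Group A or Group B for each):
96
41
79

Group A, Group B, Group B

The distinguishing property — multiple of 6 — holds for all the 'Group A' cases and none of the 'Group B' cases.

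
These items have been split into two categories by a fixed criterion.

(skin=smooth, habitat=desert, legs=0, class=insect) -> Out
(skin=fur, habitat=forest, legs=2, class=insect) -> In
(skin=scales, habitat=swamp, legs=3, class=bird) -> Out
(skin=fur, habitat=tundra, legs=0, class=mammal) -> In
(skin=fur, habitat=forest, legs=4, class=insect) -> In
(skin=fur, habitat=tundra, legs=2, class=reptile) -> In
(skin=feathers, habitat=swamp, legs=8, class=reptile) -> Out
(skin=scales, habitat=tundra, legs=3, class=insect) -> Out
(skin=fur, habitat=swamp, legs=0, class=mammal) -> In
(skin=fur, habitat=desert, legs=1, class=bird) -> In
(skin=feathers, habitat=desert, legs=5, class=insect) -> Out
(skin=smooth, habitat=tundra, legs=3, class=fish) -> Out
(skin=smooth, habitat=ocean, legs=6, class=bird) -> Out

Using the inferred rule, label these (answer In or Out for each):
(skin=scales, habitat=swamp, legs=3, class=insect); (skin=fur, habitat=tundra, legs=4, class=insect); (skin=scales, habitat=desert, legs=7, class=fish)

Out, In, Out

All 'In' examples share one property — skin is fur — and every 'Out' example lacks it.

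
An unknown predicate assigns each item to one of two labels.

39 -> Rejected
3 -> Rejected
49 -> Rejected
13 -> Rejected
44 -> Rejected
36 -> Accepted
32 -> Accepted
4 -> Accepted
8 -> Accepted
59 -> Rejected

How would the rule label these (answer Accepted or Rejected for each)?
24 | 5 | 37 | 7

Accepted, Rejected, Rejected, Rejected

The simplest hypothesis consistent with all the labels is: even AND at most 36.
Accepted: 24, since 24 is even, 24 ≤ 36.
Rejected: 5, since 5 is odd, 5 ≤ 36.
Rejected: 37, since 37 is odd, 37 > 36.
Rejected: 7, since 7 is odd, 7 ≤ 36.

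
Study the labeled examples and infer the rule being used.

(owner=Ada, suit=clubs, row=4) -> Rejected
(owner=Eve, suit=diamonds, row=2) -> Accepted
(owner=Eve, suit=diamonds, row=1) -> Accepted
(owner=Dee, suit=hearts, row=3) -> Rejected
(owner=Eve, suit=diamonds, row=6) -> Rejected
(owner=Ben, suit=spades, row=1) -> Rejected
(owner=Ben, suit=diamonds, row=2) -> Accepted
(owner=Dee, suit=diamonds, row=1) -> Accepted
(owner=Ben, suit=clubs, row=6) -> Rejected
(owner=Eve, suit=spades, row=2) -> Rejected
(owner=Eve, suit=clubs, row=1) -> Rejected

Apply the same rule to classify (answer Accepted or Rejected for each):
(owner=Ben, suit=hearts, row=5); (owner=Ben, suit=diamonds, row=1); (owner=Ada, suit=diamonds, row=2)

The common property of the 'Accepted' items is: suit is diamonds AND row ≤ 2. No 'Rejected' item has it.
(owner=Ben, suit=hearts, row=5): suit is hearts, row = 5, does not pass → Rejected. (owner=Ben, suit=diamonds, row=1): suit is diamonds, row = 1, checks out → Accepted. (owner=Ada, suit=diamonds, row=2): suit is diamonds, row = 2, checks out → Accepted.

Rejected, Accepted, Accepted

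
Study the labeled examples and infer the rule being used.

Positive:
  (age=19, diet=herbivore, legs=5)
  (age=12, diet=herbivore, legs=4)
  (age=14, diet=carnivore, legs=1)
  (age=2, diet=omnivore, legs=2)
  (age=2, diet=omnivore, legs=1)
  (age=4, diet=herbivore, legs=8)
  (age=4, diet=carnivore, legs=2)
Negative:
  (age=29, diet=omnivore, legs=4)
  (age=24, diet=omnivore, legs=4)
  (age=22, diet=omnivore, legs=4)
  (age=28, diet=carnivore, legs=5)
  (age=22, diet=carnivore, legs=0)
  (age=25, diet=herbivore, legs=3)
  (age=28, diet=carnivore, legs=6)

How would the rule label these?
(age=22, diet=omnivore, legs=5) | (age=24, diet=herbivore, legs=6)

The common property of the 'Positive' items is: age ≤ 19. No 'Negative' item has it.
(age=22, diet=omnivore, legs=5): age = 22, lacks this property → Negative.
(age=24, diet=herbivore, legs=6): age = 24, lacks this property → Negative.

Negative, Negative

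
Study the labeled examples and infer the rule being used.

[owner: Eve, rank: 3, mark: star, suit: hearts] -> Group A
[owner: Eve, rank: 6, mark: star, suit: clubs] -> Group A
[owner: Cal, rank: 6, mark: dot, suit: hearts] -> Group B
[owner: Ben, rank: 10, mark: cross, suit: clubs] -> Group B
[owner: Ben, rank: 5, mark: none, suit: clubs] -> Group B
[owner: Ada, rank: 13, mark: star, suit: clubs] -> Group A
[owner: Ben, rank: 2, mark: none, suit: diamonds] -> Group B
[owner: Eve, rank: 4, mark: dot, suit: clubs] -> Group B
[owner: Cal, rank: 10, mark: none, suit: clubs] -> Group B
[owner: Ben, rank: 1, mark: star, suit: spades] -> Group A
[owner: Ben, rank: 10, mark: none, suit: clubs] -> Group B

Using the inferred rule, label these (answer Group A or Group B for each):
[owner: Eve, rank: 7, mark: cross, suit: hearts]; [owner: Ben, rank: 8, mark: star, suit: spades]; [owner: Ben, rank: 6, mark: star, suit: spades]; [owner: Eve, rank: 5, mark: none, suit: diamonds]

'Group A' ⟺ mark is star.
[owner: Eve, rank: 7, mark: cross, suit: hearts]: Group B (mark is cross). [owner: Ben, rank: 8, mark: star, suit: spades]: Group A (mark is star). [owner: Ben, rank: 6, mark: star, suit: spades]: Group A (mark is star). [owner: Eve, rank: 5, mark: none, suit: diamonds]: Group B (mark is none).

Group B, Group A, Group A, Group B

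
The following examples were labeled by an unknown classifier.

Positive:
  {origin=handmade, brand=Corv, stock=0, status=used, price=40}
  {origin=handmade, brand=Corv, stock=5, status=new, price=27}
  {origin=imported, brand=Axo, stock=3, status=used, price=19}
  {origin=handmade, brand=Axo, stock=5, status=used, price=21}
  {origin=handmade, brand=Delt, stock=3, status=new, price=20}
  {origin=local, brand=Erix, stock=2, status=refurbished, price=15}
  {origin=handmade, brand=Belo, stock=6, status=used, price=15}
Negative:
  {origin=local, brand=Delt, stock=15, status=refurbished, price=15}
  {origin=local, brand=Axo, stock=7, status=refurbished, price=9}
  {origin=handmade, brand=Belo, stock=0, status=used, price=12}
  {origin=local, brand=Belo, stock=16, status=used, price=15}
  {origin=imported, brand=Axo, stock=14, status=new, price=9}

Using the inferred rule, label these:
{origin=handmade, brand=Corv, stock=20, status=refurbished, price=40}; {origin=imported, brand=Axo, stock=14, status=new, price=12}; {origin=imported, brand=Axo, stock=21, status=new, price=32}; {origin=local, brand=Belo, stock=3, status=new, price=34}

One predicate separates the groups cleanly: stock ≤ 6 AND price ≥ 15.
{origin=handmade, brand=Corv, stock=20, status=refurbished, price=40} — stock = 20, price = 40, hence Negative. {origin=imported, brand=Axo, stock=14, status=new, price=12} — stock = 14, price = 12, hence Negative. {origin=imported, brand=Axo, stock=21, status=new, price=32} — stock = 21, price = 32, hence Negative. {origin=local, brand=Belo, stock=3, status=new, price=34} — stock = 3, price = 34, hence Positive.

Negative, Negative, Negative, Positive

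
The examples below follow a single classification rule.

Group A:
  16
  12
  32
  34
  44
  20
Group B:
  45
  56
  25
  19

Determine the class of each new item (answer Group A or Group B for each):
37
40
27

Group B, Group A, Group B

A rule that fits every label: even AND at most 44 — true of each 'Group A' example, false of each 'Group B' one.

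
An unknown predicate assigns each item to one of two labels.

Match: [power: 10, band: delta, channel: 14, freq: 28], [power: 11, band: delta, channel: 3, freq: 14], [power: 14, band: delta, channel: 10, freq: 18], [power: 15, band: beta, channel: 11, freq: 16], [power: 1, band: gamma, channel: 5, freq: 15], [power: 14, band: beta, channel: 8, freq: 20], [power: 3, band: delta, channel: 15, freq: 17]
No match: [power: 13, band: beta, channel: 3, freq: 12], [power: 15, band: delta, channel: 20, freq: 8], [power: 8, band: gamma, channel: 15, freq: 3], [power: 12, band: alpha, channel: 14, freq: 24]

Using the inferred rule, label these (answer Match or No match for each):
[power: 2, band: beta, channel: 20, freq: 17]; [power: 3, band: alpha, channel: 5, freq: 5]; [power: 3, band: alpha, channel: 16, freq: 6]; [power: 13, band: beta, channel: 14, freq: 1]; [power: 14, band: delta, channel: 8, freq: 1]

Match, No match, No match, No match, No match

The classifier is using: freq ≥ 14 AND freq ≠ 24.
[power: 2, band: beta, channel: 20, freq: 17]: freq = 17 — meets the rule, so Match.
[power: 3, band: alpha, channel: 5, freq: 5]: freq = 5 — fails this test, so No match.
[power: 3, band: alpha, channel: 16, freq: 6]: freq = 6 — fails this test, so No match.
[power: 13, band: beta, channel: 14, freq: 1]: freq = 1 — fails this test, so No match.
[power: 14, band: delta, channel: 8, freq: 1]: freq = 1 — fails this test, so No match.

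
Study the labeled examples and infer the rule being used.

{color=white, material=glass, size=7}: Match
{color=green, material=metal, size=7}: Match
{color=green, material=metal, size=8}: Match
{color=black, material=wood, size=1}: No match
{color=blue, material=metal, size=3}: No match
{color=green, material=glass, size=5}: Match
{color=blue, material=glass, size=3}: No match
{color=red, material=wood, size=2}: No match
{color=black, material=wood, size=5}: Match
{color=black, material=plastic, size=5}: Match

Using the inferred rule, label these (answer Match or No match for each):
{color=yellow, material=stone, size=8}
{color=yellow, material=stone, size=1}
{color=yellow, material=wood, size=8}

Every 'Match' example satisfies: size ≥ 5. None of the 'No match' examples do.
Match: {color=yellow, material=stone, size=8}, since size = 8. No match: {color=yellow, material=stone, size=1}, since size = 1. Match: {color=yellow, material=wood, size=8}, since size = 8.

Match, No match, Match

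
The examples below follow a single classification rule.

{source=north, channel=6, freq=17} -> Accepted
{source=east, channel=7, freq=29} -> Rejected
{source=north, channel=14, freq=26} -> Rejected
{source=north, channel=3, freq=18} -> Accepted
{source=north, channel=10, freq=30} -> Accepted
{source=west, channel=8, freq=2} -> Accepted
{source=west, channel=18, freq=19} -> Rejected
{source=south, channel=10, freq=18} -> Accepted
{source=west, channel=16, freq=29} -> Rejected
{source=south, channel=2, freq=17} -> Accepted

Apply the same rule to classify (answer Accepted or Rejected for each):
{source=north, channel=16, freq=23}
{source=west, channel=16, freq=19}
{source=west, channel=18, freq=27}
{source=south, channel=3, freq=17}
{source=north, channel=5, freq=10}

The simplest hypothesis consistent with all the labels is: freq ≤ 18 OR freq = 30.
Rejected: {source=north, channel=16, freq=23}, since freq = 23. Rejected: {source=west, channel=16, freq=19}, since freq = 19. Rejected: {source=west, channel=18, freq=27}, since freq = 27. Accepted: {source=south, channel=3, freq=17}, since freq = 17. Accepted: {source=north, channel=5, freq=10}, since freq = 10.

Rejected, Rejected, Rejected, Accepted, Accepted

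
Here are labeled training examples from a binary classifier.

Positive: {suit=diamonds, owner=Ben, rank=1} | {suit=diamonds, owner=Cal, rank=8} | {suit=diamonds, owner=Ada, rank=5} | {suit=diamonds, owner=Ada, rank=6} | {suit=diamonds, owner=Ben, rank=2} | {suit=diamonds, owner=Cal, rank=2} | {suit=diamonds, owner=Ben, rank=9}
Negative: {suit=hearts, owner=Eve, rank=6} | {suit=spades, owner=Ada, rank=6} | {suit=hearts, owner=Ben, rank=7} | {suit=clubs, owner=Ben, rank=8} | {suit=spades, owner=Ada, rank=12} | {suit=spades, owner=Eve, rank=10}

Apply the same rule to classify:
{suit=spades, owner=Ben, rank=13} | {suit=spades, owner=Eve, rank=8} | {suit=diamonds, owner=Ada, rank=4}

The common property of the 'Positive' items is: suit is diamonds. No 'Negative' item has it.
{suit=spades, owner=Ben, rank=13}: suit is spades, does not pass → Negative.
{suit=spades, owner=Eve, rank=8}: suit is spades, does not pass → Negative.
{suit=diamonds, owner=Ada, rank=4}: suit is diamonds, checks out → Positive.

Negative, Negative, Positive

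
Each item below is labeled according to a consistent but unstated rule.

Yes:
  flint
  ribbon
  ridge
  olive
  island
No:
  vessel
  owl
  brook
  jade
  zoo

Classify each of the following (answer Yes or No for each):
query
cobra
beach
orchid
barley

No, No, No, Yes, No

The common property of the 'Yes' items is: contains 'i'. No 'No' item has it.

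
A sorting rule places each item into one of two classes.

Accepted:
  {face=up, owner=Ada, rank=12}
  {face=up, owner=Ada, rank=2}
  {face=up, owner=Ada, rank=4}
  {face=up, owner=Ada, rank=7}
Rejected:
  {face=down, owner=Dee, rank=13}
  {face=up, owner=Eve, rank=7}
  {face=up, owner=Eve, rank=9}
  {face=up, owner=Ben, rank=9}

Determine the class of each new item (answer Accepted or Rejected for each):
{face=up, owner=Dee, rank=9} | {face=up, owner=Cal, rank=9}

The rule appears to be: owner is Ada.

Rejected, Rejected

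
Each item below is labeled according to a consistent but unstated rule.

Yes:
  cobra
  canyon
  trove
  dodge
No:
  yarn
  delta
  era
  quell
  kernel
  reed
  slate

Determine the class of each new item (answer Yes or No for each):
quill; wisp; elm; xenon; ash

A rule that fits every label: contains 'o' — true of each 'Yes' example, false of each 'No' one.
quill: no 'o', lacks this property → No.
wisp: no 'o', lacks this property → No.
elm: no 'o', lacks this property → No.
xenon: has 'o', passes → Yes.
ash: no 'o', lacks this property → No.

No, No, No, Yes, No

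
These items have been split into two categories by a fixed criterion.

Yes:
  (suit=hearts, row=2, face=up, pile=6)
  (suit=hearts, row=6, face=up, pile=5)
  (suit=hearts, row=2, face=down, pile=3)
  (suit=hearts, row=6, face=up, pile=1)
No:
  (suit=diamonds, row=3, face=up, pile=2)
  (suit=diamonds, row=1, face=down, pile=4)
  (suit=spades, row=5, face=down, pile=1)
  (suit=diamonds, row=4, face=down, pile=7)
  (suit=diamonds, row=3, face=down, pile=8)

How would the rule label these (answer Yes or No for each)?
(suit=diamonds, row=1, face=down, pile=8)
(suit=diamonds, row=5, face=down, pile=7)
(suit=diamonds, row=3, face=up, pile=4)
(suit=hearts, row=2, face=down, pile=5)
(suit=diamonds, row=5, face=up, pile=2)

All 'Yes' examples share one property — suit is hearts — and every 'No' example lacks it.
(suit=diamonds, row=1, face=down, pile=8): suit is diamonds — lacks this property, so No.
(suit=diamonds, row=5, face=down, pile=7): suit is diamonds — lacks this property, so No.
(suit=diamonds, row=3, face=up, pile=4): suit is diamonds — lacks this property, so No.
(suit=hearts, row=2, face=down, pile=5): suit is hearts — qualifies, so Yes.
(suit=diamonds, row=5, face=up, pile=2): suit is diamonds — lacks this property, so No.

No, No, No, Yes, No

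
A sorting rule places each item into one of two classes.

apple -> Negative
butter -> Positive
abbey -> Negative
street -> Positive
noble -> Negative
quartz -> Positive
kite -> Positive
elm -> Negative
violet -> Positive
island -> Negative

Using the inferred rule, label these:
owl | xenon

Negative, Negative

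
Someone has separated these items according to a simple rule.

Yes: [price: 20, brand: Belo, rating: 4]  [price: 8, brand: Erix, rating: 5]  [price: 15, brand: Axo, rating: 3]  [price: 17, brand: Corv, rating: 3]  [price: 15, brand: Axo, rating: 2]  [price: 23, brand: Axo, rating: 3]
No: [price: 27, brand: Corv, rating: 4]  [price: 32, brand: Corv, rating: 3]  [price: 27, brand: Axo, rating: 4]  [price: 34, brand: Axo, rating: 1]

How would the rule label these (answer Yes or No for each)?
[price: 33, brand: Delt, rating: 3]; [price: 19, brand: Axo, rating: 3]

No, Yes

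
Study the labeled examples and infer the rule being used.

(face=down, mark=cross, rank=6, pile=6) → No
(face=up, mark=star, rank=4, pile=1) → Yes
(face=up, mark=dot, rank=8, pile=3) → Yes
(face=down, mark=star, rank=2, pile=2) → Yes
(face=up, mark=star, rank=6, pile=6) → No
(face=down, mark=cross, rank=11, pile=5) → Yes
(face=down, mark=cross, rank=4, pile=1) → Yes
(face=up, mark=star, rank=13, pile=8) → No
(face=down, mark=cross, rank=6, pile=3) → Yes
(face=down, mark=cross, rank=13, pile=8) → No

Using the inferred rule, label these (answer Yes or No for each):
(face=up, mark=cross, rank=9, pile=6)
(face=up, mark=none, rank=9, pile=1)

No, Yes

Every 'Yes' example satisfies: pile ≤ 5. None of the 'No' examples do.
No: (face=up, mark=cross, rank=9, pile=6), since pile = 6. Yes: (face=up, mark=none, rank=9, pile=1), since pile = 1.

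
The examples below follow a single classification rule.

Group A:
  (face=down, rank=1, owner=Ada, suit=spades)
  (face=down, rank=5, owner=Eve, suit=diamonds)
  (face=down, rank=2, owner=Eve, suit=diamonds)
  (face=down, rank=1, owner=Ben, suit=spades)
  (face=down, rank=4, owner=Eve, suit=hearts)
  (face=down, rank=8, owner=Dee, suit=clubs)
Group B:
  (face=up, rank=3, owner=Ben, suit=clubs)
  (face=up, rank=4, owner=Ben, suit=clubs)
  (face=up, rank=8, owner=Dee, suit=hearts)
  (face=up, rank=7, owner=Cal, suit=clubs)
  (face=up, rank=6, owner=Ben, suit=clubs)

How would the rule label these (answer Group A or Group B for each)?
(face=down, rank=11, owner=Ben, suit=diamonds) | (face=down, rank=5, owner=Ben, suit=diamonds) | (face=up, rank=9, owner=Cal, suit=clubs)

Group A, Group A, Group B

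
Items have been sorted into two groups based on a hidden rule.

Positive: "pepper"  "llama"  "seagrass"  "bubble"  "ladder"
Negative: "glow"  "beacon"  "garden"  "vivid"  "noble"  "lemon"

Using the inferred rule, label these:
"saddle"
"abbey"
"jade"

Rule: has a double letter. This holds for each 'Positive' example and fails for each 'Negative' one.

Positive, Positive, Negative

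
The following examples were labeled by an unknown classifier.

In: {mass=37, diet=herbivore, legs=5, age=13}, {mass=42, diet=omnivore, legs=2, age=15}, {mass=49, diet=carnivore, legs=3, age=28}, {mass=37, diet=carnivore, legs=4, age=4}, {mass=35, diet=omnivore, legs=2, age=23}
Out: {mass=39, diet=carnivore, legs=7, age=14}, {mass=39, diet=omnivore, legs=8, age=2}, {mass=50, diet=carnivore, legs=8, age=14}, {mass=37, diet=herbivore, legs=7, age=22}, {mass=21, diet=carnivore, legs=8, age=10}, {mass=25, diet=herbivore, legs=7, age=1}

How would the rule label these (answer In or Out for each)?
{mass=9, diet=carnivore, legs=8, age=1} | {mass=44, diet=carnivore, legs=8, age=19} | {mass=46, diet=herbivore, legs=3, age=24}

The rule appears to be: legs ≤ 5.
{mass=9, diet=carnivore, legs=8, age=1}: Out (legs = 8). {mass=44, diet=carnivore, legs=8, age=19}: Out (legs = 8). {mass=46, diet=herbivore, legs=3, age=24}: In (legs = 3).

Out, Out, In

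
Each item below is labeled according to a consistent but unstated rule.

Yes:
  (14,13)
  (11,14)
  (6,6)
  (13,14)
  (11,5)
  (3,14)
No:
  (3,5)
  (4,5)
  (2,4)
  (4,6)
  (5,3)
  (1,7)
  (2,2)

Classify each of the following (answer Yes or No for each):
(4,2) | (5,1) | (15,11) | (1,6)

No, No, Yes, No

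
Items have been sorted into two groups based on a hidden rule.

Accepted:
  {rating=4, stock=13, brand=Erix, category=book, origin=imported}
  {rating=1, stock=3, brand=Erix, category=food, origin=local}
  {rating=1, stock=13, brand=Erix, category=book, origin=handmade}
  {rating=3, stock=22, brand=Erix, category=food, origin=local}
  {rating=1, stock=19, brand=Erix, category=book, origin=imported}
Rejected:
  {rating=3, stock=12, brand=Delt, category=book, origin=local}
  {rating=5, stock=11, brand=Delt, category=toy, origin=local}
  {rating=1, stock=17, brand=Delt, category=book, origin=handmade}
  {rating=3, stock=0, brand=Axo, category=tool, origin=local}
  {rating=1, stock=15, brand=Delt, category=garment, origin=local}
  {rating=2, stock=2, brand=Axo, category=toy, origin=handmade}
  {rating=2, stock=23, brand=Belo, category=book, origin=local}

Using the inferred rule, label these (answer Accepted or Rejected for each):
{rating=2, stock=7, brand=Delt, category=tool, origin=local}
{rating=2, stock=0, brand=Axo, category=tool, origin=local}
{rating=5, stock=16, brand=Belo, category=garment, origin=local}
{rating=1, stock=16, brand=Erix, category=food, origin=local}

Rule: brand is Erix. This holds for each 'Accepted' example and fails for each 'Rejected' one.
Rejected: {rating=2, stock=7, brand=Delt, category=tool, origin=local}, since brand is Delt.
Rejected: {rating=2, stock=0, brand=Axo, category=tool, origin=local}, since brand is Axo.
Rejected: {rating=5, stock=16, brand=Belo, category=garment, origin=local}, since brand is Belo.
Accepted: {rating=1, stock=16, brand=Erix, category=food, origin=local}, since brand is Erix.

Rejected, Rejected, Rejected, Accepted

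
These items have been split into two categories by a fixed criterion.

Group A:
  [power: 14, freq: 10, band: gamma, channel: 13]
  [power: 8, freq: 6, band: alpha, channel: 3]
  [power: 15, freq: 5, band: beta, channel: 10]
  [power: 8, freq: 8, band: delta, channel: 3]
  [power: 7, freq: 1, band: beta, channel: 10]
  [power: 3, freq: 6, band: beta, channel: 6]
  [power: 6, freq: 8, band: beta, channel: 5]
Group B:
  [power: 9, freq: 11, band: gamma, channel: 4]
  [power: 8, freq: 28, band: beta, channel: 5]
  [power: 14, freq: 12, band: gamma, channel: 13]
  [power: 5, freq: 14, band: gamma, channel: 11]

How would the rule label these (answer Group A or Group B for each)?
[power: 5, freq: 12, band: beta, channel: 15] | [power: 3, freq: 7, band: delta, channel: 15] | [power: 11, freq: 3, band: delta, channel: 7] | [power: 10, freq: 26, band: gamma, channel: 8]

All 'Group A' examples share one property — freq ≤ 10 — and every 'Group B' example lacks it.
[power: 5, freq: 12, band: beta, channel: 15]: freq = 12, does not pass → Group B. [power: 3, freq: 7, band: delta, channel: 15]: freq = 7, has this property → Group A. [power: 11, freq: 3, band: delta, channel: 7]: freq = 3, has this property → Group A. [power: 10, freq: 26, band: gamma, channel: 8]: freq = 26, does not pass → Group B.

Group B, Group A, Group A, Group B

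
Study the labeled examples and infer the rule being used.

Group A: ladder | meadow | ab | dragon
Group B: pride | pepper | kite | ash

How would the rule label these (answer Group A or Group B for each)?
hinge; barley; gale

The distinguishing property — even length AND contains 'a' — holds for all the 'Group A' cases and none of the 'Group B' cases.
Group B: hinge, since length 5, no 'a'. Group A: barley, since length 6, has 'a'. Group A: gale, since length 4, has 'a'.

Group B, Group A, Group A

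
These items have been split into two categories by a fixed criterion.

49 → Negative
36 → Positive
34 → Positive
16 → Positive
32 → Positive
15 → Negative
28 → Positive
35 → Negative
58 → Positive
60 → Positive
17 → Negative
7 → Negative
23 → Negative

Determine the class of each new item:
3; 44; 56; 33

Rule: even. This holds for each 'Positive' example and fails for each 'Negative' one.
Negative: 3, since 3 is odd.
Positive: 44, since 44 is even.
Positive: 56, since 56 is even.
Negative: 33, since 33 is odd.

Negative, Positive, Positive, Negative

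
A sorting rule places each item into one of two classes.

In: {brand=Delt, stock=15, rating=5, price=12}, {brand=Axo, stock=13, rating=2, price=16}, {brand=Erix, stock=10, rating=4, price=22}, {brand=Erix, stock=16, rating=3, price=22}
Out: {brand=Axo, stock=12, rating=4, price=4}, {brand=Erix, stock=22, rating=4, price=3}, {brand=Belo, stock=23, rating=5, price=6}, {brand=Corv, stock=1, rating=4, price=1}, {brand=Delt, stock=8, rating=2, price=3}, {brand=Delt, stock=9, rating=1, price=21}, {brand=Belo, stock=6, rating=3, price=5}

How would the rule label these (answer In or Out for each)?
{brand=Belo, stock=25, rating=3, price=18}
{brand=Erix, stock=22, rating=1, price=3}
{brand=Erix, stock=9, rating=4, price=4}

Every 'In' example satisfies: price ≥ 12 AND rating ≥ 2. None of the 'Out' examples do.

In, Out, Out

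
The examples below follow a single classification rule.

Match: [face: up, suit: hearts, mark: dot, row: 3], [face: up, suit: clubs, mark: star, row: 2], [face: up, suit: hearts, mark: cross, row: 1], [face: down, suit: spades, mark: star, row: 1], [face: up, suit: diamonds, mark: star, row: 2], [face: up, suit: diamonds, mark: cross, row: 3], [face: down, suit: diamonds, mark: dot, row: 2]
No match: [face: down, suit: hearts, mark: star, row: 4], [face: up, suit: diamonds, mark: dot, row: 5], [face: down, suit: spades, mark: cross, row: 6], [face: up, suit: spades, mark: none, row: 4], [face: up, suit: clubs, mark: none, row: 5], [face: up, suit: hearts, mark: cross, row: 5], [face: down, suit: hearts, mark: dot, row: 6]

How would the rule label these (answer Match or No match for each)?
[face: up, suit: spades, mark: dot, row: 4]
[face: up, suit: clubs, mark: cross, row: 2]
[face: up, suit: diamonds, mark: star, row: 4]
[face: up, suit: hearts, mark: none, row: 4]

One predicate separates the groups cleanly: row ≤ 3.
[face: up, suit: spades, mark: dot, row: 4] — row = 4, hence No match.
[face: up, suit: clubs, mark: cross, row: 2] — row = 2, hence Match.
[face: up, suit: diamonds, mark: star, row: 4] — row = 4, hence No match.
[face: up, suit: hearts, mark: none, row: 4] — row = 4, hence No match.

No match, Match, No match, No match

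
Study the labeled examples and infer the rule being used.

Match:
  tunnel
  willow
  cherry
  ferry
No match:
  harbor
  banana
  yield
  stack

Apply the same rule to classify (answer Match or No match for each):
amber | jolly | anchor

No match, Match, No match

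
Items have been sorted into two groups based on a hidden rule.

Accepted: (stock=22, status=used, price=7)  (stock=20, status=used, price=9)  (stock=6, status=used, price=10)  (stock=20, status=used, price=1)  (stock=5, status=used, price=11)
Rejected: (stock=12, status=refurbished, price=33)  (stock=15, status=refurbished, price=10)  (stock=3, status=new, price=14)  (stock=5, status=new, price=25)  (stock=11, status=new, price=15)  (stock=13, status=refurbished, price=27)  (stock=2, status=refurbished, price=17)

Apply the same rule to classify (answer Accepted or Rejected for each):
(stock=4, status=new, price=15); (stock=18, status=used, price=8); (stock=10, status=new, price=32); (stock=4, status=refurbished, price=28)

The common property of the 'Accepted' items is: status is used. No 'Rejected' item has it.
(stock=4, status=new, price=15): Rejected (status is new).
(stock=18, status=used, price=8): Accepted (status is used).
(stock=10, status=new, price=32): Rejected (status is new).
(stock=4, status=refurbished, price=28): Rejected (status is refurbished).

Rejected, Accepted, Rejected, Rejected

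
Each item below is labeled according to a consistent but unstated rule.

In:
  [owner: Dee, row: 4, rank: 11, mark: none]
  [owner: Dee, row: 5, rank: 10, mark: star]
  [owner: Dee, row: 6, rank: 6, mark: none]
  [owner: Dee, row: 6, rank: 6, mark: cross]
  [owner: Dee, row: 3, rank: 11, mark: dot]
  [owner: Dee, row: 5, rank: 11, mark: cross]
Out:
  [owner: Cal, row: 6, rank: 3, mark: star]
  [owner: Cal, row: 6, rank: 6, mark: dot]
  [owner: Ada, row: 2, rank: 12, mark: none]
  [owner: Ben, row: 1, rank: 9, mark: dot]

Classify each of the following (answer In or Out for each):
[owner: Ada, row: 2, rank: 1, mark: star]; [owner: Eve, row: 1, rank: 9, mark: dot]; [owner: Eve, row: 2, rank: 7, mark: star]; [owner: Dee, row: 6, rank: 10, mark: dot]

Out, Out, Out, In

Rule: owner is Dee. This holds for each 'In' example and fails for each 'Out' one.
[owner: Ada, row: 2, rank: 1, mark: star] → owner is Ada → Out.
[owner: Eve, row: 1, rank: 9, mark: dot] → owner is Eve → Out.
[owner: Eve, row: 2, rank: 7, mark: star] → owner is Eve → Out.
[owner: Dee, row: 6, rank: 10, mark: dot] → owner is Dee → In.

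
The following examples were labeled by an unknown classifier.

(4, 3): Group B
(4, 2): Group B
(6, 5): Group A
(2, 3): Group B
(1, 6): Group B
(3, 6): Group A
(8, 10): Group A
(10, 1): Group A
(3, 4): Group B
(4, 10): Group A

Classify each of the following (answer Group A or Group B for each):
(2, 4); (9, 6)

Group B, Group A

The pattern is that an item is 'Group A' exactly when: sum ≥ 9.
Group B: (2, 4), since 2+4 = 6. Group A: (9, 6), since 9+6 = 15.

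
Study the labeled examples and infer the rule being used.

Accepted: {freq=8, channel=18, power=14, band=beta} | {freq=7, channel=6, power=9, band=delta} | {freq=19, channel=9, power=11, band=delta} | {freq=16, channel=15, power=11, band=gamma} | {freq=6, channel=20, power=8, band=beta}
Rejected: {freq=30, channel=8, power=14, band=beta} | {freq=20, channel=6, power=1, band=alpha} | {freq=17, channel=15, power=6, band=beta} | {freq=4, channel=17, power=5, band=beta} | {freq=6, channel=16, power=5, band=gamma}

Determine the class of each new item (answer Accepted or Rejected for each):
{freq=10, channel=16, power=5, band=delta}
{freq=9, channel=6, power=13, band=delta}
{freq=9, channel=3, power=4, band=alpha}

Rejected, Accepted, Rejected

The classifier is using: power ≥ 8 AND freq ≤ 19.
{freq=10, channel=16, power=5, band=delta}: power = 5, freq = 10, does not fit → Rejected.
{freq=9, channel=6, power=13, band=delta}: power = 13, freq = 9, checks out → Accepted.
{freq=9, channel=3, power=4, band=alpha}: power = 4, freq = 9, does not fit → Rejected.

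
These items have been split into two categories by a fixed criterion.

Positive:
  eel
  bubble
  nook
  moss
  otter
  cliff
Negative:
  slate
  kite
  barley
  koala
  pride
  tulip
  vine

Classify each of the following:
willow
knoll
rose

Positive, Positive, Negative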